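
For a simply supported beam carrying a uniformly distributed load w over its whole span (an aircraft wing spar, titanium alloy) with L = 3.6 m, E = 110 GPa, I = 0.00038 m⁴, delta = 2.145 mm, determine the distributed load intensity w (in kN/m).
Model: a simply supported beam carrying a uniformly distributed load w over its whole span, so delta = (5·w·L^4) / (384·E·I).
Solve for w: w = (384·delta·E·I) / (5·L^4).
Convert to SI units:
  E = 110 GPa = 1.1 × 10¹¹ Pa
  delta = 2.145 mm = 0.002145 m
Substitute:
  w = (384 × 0.002145 × (1.1 × 10¹¹) × 0.00038) / (5 × 3.6^4)
  w = 41000 N/m
Convert: w = 41000 N/m = 41 kN/m
Final answer: w = 41 kN/m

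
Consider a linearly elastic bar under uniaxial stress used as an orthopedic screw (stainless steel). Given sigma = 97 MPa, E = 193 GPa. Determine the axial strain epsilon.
Model: a linearly elastic bar under uniaxial stress, so epsilon = sigma / E.
Convert to SI units:
  sigma = 97 MPa = 9.7 × 10⁷ Pa
  E = 193 GPa = 1.93 × 10¹¹ Pa
Substitute:
  epsilon = (9.7 × 10⁷) / (1.93 × 10¹¹)
  epsilon = 0.0005026
Final answer: epsilon = 0.0005026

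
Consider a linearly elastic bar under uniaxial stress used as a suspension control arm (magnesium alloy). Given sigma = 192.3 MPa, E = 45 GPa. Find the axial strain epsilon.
Model: a linearly elastic bar under uniaxial stress, so epsilon = sigma / E.
Convert to SI units:
  sigma = 192.3 MPa = 1.923 × 10⁸ Pa
  E = 45 GPa = 4.5 × 10¹⁰ Pa
Substitute:
  epsilon = (1.923 × 10⁸) / (4.5 × 10¹⁰)
  epsilon = 0.004273
Final answer: epsilon = 0.004273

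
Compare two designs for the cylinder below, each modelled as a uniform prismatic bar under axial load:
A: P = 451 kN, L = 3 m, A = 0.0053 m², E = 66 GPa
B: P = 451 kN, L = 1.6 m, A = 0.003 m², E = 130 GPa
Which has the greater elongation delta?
Model: a uniform prismatic bar under axial load, so delta = (P·L) / (A·E) (SI units).
  A: delta = (451000 × 3) / (0.0053 × (6.6 × 10¹⁰)) = 0.003868 m = 3.868 mm
  B: delta = (451000 × 1.6) / (0.003 × (1.3 × 10¹¹)) = 0.00185 m = 1.85 mm
3.868 mm > 1.85 mm, so A is larger.
Final answer: A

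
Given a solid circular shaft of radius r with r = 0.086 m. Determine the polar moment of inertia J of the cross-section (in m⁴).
Model: a solid circular shaft of radius r, so J = (π·r^4) / 2.
Substitute:
  J = (π × 0.086^4) / 2
  J = 8.592 × 10⁻⁵ m⁴
Final answer: J = 8.592 × 10⁻⁵ m⁴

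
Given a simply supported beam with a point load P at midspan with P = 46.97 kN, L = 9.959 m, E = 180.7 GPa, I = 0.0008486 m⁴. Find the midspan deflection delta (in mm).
Model: a simply supported beam with a point load P at midspan, so delta = (P·L^3) / (48·E·I).
Convert to SI units:
  P = 46.97 kN = 46970 N
  E = 180.7 GPa = 1.807 × 10¹¹ Pa
Substitute:
  delta = (46970 × 9.959^3) / (48 × (1.807 × 10¹¹) × 0.0008486)
  delta = 0.006303 m
Convert: delta = 0.006303 m = 6.303 mm
Final answer: delta = 6.303 mm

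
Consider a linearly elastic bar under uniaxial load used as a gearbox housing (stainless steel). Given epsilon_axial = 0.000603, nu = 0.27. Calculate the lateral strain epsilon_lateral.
Model: a linearly elastic bar under uniaxial load, so epsilon_lateral = -nu·epsilon_axial.
Substitute:
  epsilon_lateral = -(0.27 × 0.000603)
  epsilon_lateral = -0.0001628
Final answer: epsilon_lateral = -0.0001628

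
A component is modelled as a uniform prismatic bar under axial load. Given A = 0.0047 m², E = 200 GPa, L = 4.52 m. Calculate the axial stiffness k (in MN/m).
Model: a uniform prismatic bar under axial load, so k = (A·E) / L.
Convert to SI units:
  E = 200 GPa = 2 × 10¹¹ Pa
Substitute:
  k = (0.0047 × (2 × 10¹¹)) / 4.52
  k = 2.08 × 10⁸ N/m
Convert: k = 2.08 × 10⁸ N/m = 208 MN/m
Final answer: k = 208 MN/m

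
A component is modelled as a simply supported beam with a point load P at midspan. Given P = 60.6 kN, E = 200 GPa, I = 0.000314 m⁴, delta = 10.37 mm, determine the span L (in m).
Model: a simply supported beam with a point load P at midspan, so delta = (P·L^3) / (48·E·I).
Solve for L: L = ((48·delta·E·I) / P)^(1/3).
Convert to SI units:
  P = 60.6 kN = 60600 N
  E = 200 GPa = 2 × 10¹¹ Pa
  delta = 10.37 mm = 0.01037 m
Substitute:
  L = ((48 × 0.01037 × (2 × 10¹¹) × 0.000314) / 60600)^(1/3)
  L = 8.02 m
Final answer: L = 8.02 m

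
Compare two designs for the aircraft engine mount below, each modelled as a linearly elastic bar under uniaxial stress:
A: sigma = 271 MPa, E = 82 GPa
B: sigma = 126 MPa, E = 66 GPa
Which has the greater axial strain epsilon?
Model: a linearly elastic bar under uniaxial stress, so epsilon = sigma / E (SI units).
  A: epsilon = (2.71 × 10⁸) / (8.2 × 10¹⁰) = 0.003305
  B: epsilon = (1.26 × 10⁸) / (6.6 × 10¹⁰) = 0.001909
0.003305 > 0.001909, so A is larger.
Final answer: A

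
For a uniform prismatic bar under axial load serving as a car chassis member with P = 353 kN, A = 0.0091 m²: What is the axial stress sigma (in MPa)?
Model: a uniform prismatic bar under axial load, so sigma = P / A.
Convert to SI units:
  P = 353 kN = 353000 N
Substitute:
  sigma = 353000 / 0.0091
  sigma = 3.879 × 10⁷ Pa
Convert: sigma = 3.879 × 10⁷ Pa = 38.79 MPa
Final answer: sigma = 38.79 MPa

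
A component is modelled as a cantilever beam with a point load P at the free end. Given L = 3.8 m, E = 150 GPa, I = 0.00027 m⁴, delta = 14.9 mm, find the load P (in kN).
Model: a cantilever beam with a point load P at the free end, so delta = (P·L^3) / (3·E·I).
Solve for P: P = (3·delta·E·I) / L^3.
Convert to SI units:
  E = 150 GPa = 1.5 × 10¹¹ Pa
  delta = 14.9 mm = 0.0149 m
Substitute:
  P = (3 × 0.0149 × (1.5 × 10¹¹) × 0.00027) / 3.8^3
  P = 32990 N
Convert: P = 32990 N = 32.99 kN
Final answer: P = 32.99 kN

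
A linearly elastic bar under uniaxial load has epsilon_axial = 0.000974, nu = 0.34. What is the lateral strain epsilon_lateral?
Model: a linearly elastic bar under uniaxial load, so epsilon_lateral = -nu·epsilon_axial.
Substitute:
  epsilon_lateral = -(0.34 × 0.000974)
  epsilon_lateral = -0.0003312
Final answer: epsilon_lateral = -0.0003312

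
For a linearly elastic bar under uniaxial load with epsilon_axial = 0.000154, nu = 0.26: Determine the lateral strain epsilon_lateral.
Model: a linearly elastic bar under uniaxial load, so epsilon_lateral = -nu·epsilon_axial.
Substitute:
  epsilon_lateral = -(0.26 × 0.000154)
  epsilon_lateral = -4.004 × 10⁻⁵
Final answer: epsilon_lateral = -4.004 × 10⁻⁵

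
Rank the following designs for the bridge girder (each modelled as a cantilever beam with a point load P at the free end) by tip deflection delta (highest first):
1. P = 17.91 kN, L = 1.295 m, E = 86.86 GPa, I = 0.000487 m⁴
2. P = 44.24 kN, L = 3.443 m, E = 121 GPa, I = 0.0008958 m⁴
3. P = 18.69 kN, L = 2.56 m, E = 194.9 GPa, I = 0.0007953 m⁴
Model: a cantilever beam with a point load P at the free end, so delta = (P·L^3) / (3·E·I) (SI units).
  Case 1: delta = (17910 × 1.295^3) / (3 × (8.686 × 10¹⁰) × 0.000487) = 0.0003065 m = 0.3065 mm
  Case 2: delta = (44240 × 3.443^3) / (3 × (1.21 × 10¹¹) × 0.0008958) = 0.005553 m = 5.553 mm
  Case 3: delta = (18690 × 2.56^3) / (3 × (1.949 × 10¹¹) × 0.0007953) = 0.0006743 m = 0.6743 mm
Ordering: 5.553 mm (case 2) > 0.6743 mm (case 3) > 0.3065 mm (case 1)
Final answer: 2, 3, 1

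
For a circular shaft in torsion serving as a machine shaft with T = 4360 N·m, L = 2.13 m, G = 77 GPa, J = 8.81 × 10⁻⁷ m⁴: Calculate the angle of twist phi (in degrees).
Model: a circular shaft in torsion, so phi = (T·L) / (G·J).
Convert to SI units:
  G = 77 GPa = 7.7 × 10¹⁰ Pa
Substitute:
  phi = (4360 × 2.13) / ((7.7 × 10¹⁰) × (8.81 × 10⁻⁷))
  phi = 0.1369 rad
Convert to degrees: phi = 0.1369 × 180/π = 7.844°
Final answer: phi = 7.844°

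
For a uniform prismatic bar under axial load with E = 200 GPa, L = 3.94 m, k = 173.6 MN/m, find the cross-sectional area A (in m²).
Model: a uniform prismatic bar under axial load, so k = (A·E) / L.
Solve for A: A = (k·L) / E.
Convert to SI units:
  E = 200 GPa = 2 × 10¹¹ Pa
  k = 173.6 MN/m = 1.736 × 10⁸ N/m
Substitute:
  A = ((1.736 × 10⁸) × 3.94) / (2 × 10¹¹)
  A = 0.00342 m²
Final answer: A = 0.00342 m²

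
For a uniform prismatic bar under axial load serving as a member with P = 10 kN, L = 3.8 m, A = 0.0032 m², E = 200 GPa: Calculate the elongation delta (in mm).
Model: a uniform prismatic bar under axial load, so delta = (P·L) / (A·E).
Convert to SI units:
  P = 10 kN = 10000 N
  E = 200 GPa = 2 × 10¹¹ Pa
Substitute:
  delta = (10000 × 3.8) / (0.0032 × (2 × 10¹¹))
  delta = 5.937 × 10⁻⁵ m
Convert: delta = 5.937 × 10⁻⁵ m = 0.05937 mm
Final answer: delta = 0.05937 mm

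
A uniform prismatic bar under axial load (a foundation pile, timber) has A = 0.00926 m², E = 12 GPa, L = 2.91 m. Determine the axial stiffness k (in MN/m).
Model: a uniform prismatic bar under axial load, so k = (A·E) / L.
Convert to SI units:
  E = 12 GPa = 1.2 × 10¹⁰ Pa
Substitute:
  k = (0.00926 × (1.2 × 10¹⁰)) / 2.91
  k = 3.819 × 10⁷ N/m
Convert: k = 3.819 × 10⁷ N/m = 38.19 MN/m
Final answer: k = 38.19 MN/m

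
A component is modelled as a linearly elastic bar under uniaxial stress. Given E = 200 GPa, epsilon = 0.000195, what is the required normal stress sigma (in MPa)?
Model: a linearly elastic bar under uniaxial stress, so epsilon = sigma / E.
Solve for sigma: sigma = epsilon·E.
Convert to SI units:
  E = 200 GPa = 2 × 10¹¹ Pa
Substitute:
  sigma = 0.000195 × (2 × 10¹¹)
  sigma = 3.9 × 10⁷ Pa
Convert: sigma = 3.9 × 10⁷ Pa = 39 MPa
Final answer: sigma = 39 MPa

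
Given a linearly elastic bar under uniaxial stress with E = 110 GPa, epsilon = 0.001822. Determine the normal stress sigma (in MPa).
Model: a linearly elastic bar under uniaxial stress, so sigma = E·epsilon.
Convert to SI units:
  E = 110 GPa = 1.1 × 10¹¹ Pa
Substitute:
  sigma = (1.1 × 10¹¹) × 0.001822
  sigma = 2.004 × 10⁸ Pa
Convert: sigma = 2.004 × 10⁸ Pa = 200.4 MPa
Final answer: sigma = 200.4 MPa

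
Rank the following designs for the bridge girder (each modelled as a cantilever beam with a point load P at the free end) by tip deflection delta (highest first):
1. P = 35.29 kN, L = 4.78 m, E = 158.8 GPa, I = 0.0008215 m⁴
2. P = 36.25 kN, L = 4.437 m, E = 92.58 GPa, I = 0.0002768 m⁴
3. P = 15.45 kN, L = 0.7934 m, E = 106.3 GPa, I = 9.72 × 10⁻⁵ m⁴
Model: a cantilever beam with a point load P at the free end, so delta = (P·L^3) / (3·E·I) (SI units).
  Case 1: delta = (35290 × 4.78^3) / (3 × (1.588 × 10¹¹) × 0.0008215) = 0.009848 m = 9.848 mm
  Case 2: delta = (36250 × 4.437^3) / (3 × (9.258 × 10¹⁰) × 0.0002768) = 0.04119 m = 41.19 mm
  Case 3: delta = (15450 × 0.7934^3) / (3 × (1.063 × 10¹¹) × (9.72 × 10⁻⁵)) = 0.0002489 m = 0.2489 mm
Ordering: 41.19 mm (case 2) > 9.848 mm (case 1) > 0.2489 mm (case 3)
Final answer: 2, 1, 3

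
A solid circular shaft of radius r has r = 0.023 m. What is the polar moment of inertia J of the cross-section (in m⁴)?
Model: a solid circular shaft of radius r, so J = (π·r^4) / 2.
Substitute:
  J = (π × 0.023^4) / 2
  J = 4.396 × 10⁻⁷ m⁴
Final answer: J = 4.396 × 10⁻⁷ m⁴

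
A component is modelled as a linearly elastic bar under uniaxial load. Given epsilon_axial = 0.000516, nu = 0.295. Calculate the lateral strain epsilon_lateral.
Model: a linearly elastic bar under uniaxial load, so epsilon_lateral = -nu·epsilon_axial.
Substitute:
  epsilon_lateral = -(0.295 × 0.000516)
  epsilon_lateral = -0.0001522
Final answer: epsilon_lateral = -0.0001522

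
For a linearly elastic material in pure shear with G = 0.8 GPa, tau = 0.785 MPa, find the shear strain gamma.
Model: a linearly elastic material in pure shear, so tau = G·gamma.
Solve for gamma: gamma = tau / G.
Convert to SI units:
  G = 0.8 GPa = 8 × 10⁸ Pa
  tau = 0.785 MPa = 785000 Pa
Substitute:
  gamma = 785000 / (8 × 10⁸)
  gamma = 0.0009812
Final answer: gamma = 0.0009812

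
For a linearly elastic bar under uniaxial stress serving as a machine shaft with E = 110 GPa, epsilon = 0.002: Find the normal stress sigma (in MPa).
Model: a linearly elastic bar under uniaxial stress, so sigma = E·epsilon.
Convert to SI units:
  E = 110 GPa = 1.1 × 10¹¹ Pa
Substitute:
  sigma = (1.1 × 10¹¹) × 0.002
  sigma = 2.2 × 10⁸ Pa
Convert: sigma = 2.2 × 10⁸ Pa = 220 MPa
Final answer: sigma = 220 MPa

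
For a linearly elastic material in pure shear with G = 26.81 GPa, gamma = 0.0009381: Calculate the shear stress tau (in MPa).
Model: a linearly elastic material in pure shear, so tau = G·gamma.
Convert to SI units:
  G = 26.81 GPa = 2.681 × 10¹⁰ Pa
Substitute:
  tau = (2.681 × 10¹⁰) × 0.0009381
  tau = 2.515 × 10⁷ Pa
Convert: tau = 2.515 × 10⁷ Pa = 25.15 MPa
Final answer: tau = 25.15 MPa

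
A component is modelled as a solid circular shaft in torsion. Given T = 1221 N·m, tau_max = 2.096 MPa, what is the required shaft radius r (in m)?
Model: a solid circular shaft in torsion, so tau_max = (2·T) / (π·r^3).
Solve for r: r = ((2·T) / (π·tau_max))^(1/3).
Convert to SI units:
  tau_max = 2.096 MPa = 2.096 × 10⁶ Pa
Substitute:
  r = ((2 × 1221) / (π × (2.096 × 10⁶)))^(1/3)
  r = 0.07185 m
Final answer: r = 0.07185 m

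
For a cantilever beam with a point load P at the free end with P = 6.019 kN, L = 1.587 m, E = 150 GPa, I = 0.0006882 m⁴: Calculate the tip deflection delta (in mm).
Model: a cantilever beam with a point load P at the free end, so delta = (P·L^3) / (3·E·I).
Convert to SI units:
  P = 6.019 kN = 6019 N
  E = 150 GPa = 1.5 × 10¹¹ Pa
Substitute:
  delta = (6019 × 1.587^3) / (3 × (1.5 × 10¹¹) × 0.0006882)
  delta = 7.768 × 10⁻⁵ m
Convert: delta = 7.768 × 10⁻⁵ m = 0.07768 mm
Final answer: delta = 0.07768 mm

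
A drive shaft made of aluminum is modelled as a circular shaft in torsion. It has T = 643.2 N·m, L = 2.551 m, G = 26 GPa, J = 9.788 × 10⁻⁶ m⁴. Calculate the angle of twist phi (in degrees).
Model: a circular shaft in torsion, so phi = (T·L) / (G·J).
Convert to SI units:
  G = 26 GPa = 2.6 × 10¹⁰ Pa
Substitute:
  phi = (643.2 × 2.551) / ((2.6 × 10¹⁰) × (9.788 × 10⁻⁶))
  phi = 0.006447 rad
Convert to degrees: phi = 0.006447 × 180/π = 0.3694°
Final answer: phi = 0.3694°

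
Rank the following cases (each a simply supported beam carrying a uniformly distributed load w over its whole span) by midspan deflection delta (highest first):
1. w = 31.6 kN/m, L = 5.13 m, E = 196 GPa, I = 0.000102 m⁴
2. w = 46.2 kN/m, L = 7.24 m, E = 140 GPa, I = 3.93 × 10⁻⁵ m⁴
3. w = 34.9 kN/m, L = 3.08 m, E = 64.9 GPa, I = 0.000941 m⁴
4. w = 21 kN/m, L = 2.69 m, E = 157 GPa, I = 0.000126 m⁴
Model: a simply supported beam carrying a uniformly distributed load w over its whole span, so delta = (5·w·L^4) / (384·E·I) (SI units).
  Case 1: delta = (5 × 31600 × 5.13^4) / (384 × (1.96 × 10¹¹) × 0.000102) = 0.01425 m = 14.25 mm
  Case 2: delta = (5 × 46200 × 7.24^4) / (384 × (1.4 × 10¹¹) × (3.93 × 10⁻⁵)) = 0.3004 m = 300.4 mm
  Case 3: delta = (5 × 34900 × 3.08^4) / (384 × (6.49 × 10¹⁰) × 0.000941) = 0.0006696 m = 0.6696 mm
  Case 4: delta = (5 × 21000 × 2.69^4) / (384 × (1.57 × 10¹¹) × 0.000126) = 0.0007238 m = 0.7238 mm
Ordering: 300.4 mm (case 2) > 14.25 mm (case 1) > 0.7238 mm (case 4) > 0.6696 mm (case 3)
Final answer: 2, 1, 4, 3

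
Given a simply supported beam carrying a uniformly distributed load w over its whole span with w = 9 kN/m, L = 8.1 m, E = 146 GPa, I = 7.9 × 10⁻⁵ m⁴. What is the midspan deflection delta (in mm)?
Model: a simply supported beam carrying a uniformly distributed load w over its whole span, so delta = (5·w·L^4) / (384·E·I).
Convert to SI units:
  w = 9 kN/m = 9000 N/m
  E = 146 GPa = 1.46 × 10¹¹ Pa
Substitute:
  delta = (5 × 9000 × 8.1^4) / (384 × (1.46 × 10¹¹) × (7.9 × 10⁻⁵))
  delta = 0.04374 m
Convert: delta = 0.04374 m = 43.74 mm
Final answer: delta = 43.74 mm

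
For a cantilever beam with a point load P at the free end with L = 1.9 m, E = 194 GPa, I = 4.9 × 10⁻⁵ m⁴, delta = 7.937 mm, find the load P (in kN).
Model: a cantilever beam with a point load P at the free end, so delta = (P·L^3) / (3·E·I).
Solve for P: P = (3·delta·E·I) / L^3.
Convert to SI units:
  E = 194 GPa = 1.94 × 10¹¹ Pa
  delta = 7.937 mm = 0.007937 m
Substitute:
  P = (3 × 0.007937 × (1.94 × 10¹¹) × (4.9 × 10⁻⁵)) / 1.9^3
  P = 33000 N
Convert: P = 33000 N = 33 kN
Final answer: P = 33 kN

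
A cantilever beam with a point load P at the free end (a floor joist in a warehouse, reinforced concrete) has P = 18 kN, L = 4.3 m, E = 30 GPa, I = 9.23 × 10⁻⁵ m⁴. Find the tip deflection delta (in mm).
Model: a cantilever beam with a point load P at the free end, so delta = (P·L^3) / (3·E·I).
Convert to SI units:
  P = 18 kN = 18000 N
  E = 30 GPa = 3 × 10¹⁰ Pa
Substitute:
  delta = (18000 × 4.3^3) / (3 × (3 × 10¹⁰) × (9.23 × 10⁻⁵))
  delta = 0.1723 m
Convert: delta = 0.1723 m = 172.3 mm
Final answer: delta = 172.3 mm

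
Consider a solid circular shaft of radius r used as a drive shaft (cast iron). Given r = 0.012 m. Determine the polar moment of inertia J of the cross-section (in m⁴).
Model: a solid circular shaft of radius r, so J = (π·r^4) / 2.
Substitute:
  J = (π × 0.012^4) / 2
  J = 3.257 × 10⁻⁸ m⁴
Final answer: J = 3.257 × 10⁻⁸ m⁴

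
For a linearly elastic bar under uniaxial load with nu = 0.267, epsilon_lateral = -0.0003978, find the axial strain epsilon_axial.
Model: a linearly elastic bar under uniaxial load, so epsilon_lateral = -nu·epsilon_axial.
Solve for epsilon_axial: epsilon_axial = -epsilon_lateral / nu.
Substitute:
  epsilon_axial = -(-0.0003978) / 0.267
  epsilon_axial = 0.00149
Final answer: epsilon_axial = 0.00149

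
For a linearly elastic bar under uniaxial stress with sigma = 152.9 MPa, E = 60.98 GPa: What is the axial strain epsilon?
Model: a linearly elastic bar under uniaxial stress, so epsilon = sigma / E.
Convert to SI units:
  sigma = 152.9 MPa = 1.529 × 10⁸ Pa
  E = 60.98 GPa = 6.098 × 10¹⁰ Pa
Substitute:
  epsilon = (1.529 × 10⁸) / (6.098 × 10¹⁰)
  epsilon = 0.002507
Final answer: epsilon = 0.002507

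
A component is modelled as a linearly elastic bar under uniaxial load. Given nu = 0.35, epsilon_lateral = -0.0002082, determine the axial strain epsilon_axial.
Model: a linearly elastic bar under uniaxial load, so epsilon_lateral = -nu·epsilon_axial.
Solve for epsilon_axial: epsilon_axial = -epsilon_lateral / nu.
Substitute:
  epsilon_axial = -(-0.0002082) / 0.35
  epsilon_axial = 0.0005949
Final answer: epsilon_axial = 0.0005949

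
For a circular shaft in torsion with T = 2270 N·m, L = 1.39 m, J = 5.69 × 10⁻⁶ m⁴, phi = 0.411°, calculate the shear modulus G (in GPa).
Model: a circular shaft in torsion, so phi = (T·L) / (G·J).
Solve for G: G = (T·L) / (phi·J).
Convert to SI units:
  phi = 0.411° = 0.007173 rad
Substitute:
  G = (2270 × 1.39) / (0.007173 × (5.69 × 10⁻⁶))
  G = 7.731 × 10¹⁰ Pa
Convert: G = 7.731 × 10¹⁰ Pa = 77.31 GPa
Final answer: G = 77.31 GPa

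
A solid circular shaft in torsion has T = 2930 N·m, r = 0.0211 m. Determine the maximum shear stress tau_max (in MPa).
Model: a solid circular shaft in torsion, so tau_max = (2·T) / (π·r^3).
Substitute:
  tau_max = (2 × 2930) / (π × 0.0211^3)
  tau_max = 1.986 × 10⁸ Pa
Convert: tau_max = 1.986 × 10⁸ Pa = 198.6 MPa
Final answer: tau_max = 198.6 MPa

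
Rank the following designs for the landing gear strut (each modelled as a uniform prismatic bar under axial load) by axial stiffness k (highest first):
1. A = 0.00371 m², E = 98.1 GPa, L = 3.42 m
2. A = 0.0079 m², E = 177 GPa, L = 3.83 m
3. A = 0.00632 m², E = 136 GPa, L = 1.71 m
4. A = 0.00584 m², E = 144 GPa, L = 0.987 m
Model: a uniform prismatic bar under axial load, so k = (A·E) / L (SI units).
  Case 1: k = (0.00371 × (9.81 × 10¹⁰)) / 3.42 = 1.064 × 10⁸ N/m = 106.4 MN/m
  Case 2: k = (0.0079 × (1.77 × 10¹¹)) / 3.83 = 3.651 × 10⁸ N/m = 365.1 MN/m
  Case 3: k = (0.00632 × (1.36 × 10¹¹)) / 1.71 = 5.026 × 10⁸ N/m = 502.6 MN/m
  Case 4: k = (0.00584 × (1.44 × 10¹¹)) / 0.987 = 8.52 × 10⁸ N/m = 852 MN/m
Ordering: 852 MN/m (case 4) > 502.6 MN/m (case 3) > 365.1 MN/m (case 2) > 106.4 MN/m (case 1)
Final answer: 4, 3, 2, 1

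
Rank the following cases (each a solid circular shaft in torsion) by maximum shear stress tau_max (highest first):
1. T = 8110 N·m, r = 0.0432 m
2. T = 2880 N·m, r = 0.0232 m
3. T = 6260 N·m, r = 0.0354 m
Model: a solid circular shaft in torsion, so tau_max = (2·T) / (π·r^3) (SI units).
  Case 1: tau_max = (2 × 8110) / (π × 0.0432^3) = 6.404 × 10⁷ Pa = 64.04 MPa
  Case 2: tau_max = (2 × 2880) / (π × 0.0232^3) = 1.468 × 10⁸ Pa = 146.8 MPa
  Case 3: tau_max = (2 × 6260) / (π × 0.0354^3) = 8.983 × 10⁷ Pa = 89.83 MPa
Ordering: 146.8 MPa (case 2) > 89.83 MPa (case 3) > 64.04 MPa (case 1)
Final answer: 2, 3, 1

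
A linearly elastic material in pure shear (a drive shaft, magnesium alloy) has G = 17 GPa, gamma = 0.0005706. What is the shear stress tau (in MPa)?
Model: a linearly elastic material in pure shear, so tau = G·gamma.
Convert to SI units:
  G = 17 GPa = 1.7 × 10¹⁰ Pa
Substitute:
  tau = (1.7 × 10¹⁰) × 0.0005706
  tau = 9.7 × 10⁶ Pa
Convert: tau = 9.7 × 10⁶ Pa = 9.7 MPa
Final answer: tau = 9.7 MPa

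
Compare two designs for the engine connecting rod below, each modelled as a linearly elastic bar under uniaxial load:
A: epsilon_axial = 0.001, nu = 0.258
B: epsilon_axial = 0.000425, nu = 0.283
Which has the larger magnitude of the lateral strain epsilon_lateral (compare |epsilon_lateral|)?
Model: a linearly elastic bar under uniaxial load, so epsilon_lateral = -nu·epsilon_axial (SI units).
  A: epsilon_lateral = -(0.258 × 0.001) = -0.000258
  B: epsilon_lateral = -(0.283 × 0.000425) = -0.0001203
|epsilon_lateral|: A = 0.000258, B = 0.0001203, so A is larger in magnitude.
Final answer: A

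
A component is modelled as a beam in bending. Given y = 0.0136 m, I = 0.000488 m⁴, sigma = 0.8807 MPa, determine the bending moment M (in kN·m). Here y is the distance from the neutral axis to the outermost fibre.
Model: a beam in bending, so sigma = (M·y) / I.
Solve for M: M = (sigma·I) / y.
Convert to SI units:
  sigma = 0.8807 MPa = 880700 Pa
Substitute:
  M = (880700 × 0.000488) / 0.0136
  M = 31600 N·m
Convert: M = 31600 N·m = 31.6 kN·m
Final answer: M = 31.6 kN·m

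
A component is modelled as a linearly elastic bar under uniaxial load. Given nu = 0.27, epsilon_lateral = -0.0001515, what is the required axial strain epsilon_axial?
Model: a linearly elastic bar under uniaxial load, so epsilon_lateral = -nu·epsilon_axial.
Solve for epsilon_axial: epsilon_axial = -epsilon_lateral / nu.
Substitute:
  epsilon_axial = -(-0.0001515) / 0.27
  epsilon_axial = 0.0005611
Final answer: epsilon_axial = 0.0005611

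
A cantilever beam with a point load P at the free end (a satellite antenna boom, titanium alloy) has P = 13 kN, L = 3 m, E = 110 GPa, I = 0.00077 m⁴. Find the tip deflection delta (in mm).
Model: a cantilever beam with a point load P at the free end, so delta = (P·L^3) / (3·E·I).
Convert to SI units:
  P = 13 kN = 13000 N
  E = 110 GPa = 1.1 × 10¹¹ Pa
Substitute:
  delta = (13000 × 3^3) / (3 × (1.1 × 10¹¹) × 0.00077)
  delta = 0.001381 m
Convert: delta = 0.001381 m = 1.381 mm
Final answer: delta = 1.381 mm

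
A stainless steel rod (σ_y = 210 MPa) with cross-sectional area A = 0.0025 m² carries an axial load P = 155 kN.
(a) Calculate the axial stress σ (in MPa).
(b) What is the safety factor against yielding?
(a) Axial stress σ = P/A. Convert P = 155 kN = 155000 N.
  σ = 155000 / 0.0025 = 6.2 × 10⁷ Pa = 62 MPa
(b) Safety factor SF = σ_y/σ = 210 / 62 = 3.387
Final answer: (a) σ = 62 MPa, (b) SF = 3.387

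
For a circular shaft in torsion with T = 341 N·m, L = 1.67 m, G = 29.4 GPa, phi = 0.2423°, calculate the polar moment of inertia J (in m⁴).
Model: a circular shaft in torsion, so phi = (T·L) / (G·J).
Solve for J: J = (T·L) / (phi·G).
Convert to SI units:
  G = 29.4 GPa = 2.94 × 10¹⁰ Pa
  phi = 0.2423° = 0.004229 rad
Substitute:
  J = (341 × 1.67) / (0.004229 × (2.94 × 10¹⁰))
  J = 4.58 × 10⁻⁶ m⁴
Final answer: J = 4.58 × 10⁻⁶ m⁴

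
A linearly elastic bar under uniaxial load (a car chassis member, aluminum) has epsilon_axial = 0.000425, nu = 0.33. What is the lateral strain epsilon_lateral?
Model: a linearly elastic bar under uniaxial load, so epsilon_lateral = -nu·epsilon_axial.
Substitute:
  epsilon_lateral = -(0.33 × 0.000425)
  epsilon_lateral = -0.0001402
Final answer: epsilon_lateral = -0.0001402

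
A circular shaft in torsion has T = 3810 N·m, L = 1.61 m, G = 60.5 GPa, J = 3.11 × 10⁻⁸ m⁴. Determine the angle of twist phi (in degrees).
Model: a circular shaft in torsion, so phi = (T·L) / (G·J).
Convert to SI units:
  G = 60.5 GPa = 6.05 × 10¹⁰ Pa
Substitute:
  phi = (3810 × 1.61) / ((6.05 × 10¹⁰) × (3.11 × 10⁻⁸))
  phi = 3.26 rad
Convert to degrees: phi = 3.26 × 180/π = 186.8°
Final answer: phi = 186.8°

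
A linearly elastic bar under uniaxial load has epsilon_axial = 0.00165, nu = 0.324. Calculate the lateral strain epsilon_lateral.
Model: a linearly elastic bar under uniaxial load, so epsilon_lateral = -nu·epsilon_axial.
Substitute:
  epsilon_lateral = -(0.324 × 0.00165)
  epsilon_lateral = -0.0005346
Final answer: epsilon_lateral = -0.0005346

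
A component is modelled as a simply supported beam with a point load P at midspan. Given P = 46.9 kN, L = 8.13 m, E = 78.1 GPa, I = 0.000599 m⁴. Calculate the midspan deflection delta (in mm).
Model: a simply supported beam with a point load P at midspan, so delta = (P·L^3) / (48·E·I).
Convert to SI units:
  P = 46.9 kN = 46900 N
  E = 78.1 GPa = 7.81 × 10¹⁰ Pa
Substitute:
  delta = (46900 × 8.13^3) / (48 × (7.81 × 10¹⁰) × 0.000599)
  delta = 0.01122 m
Convert: delta = 0.01122 m = 11.22 mm
Final answer: delta = 11.22 mm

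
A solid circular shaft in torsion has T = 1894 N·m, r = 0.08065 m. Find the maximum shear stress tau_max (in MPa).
Model: a solid circular shaft in torsion, so tau_max = (2·T) / (π·r^3).
Substitute:
  tau_max = (2 × 1894) / (π × 0.08065^3)
  tau_max = 2.299 × 10⁶ Pa
Convert: tau_max = 2.299 × 10⁶ Pa = 2.299 MPa
Final answer: tau_max = 2.299 MPa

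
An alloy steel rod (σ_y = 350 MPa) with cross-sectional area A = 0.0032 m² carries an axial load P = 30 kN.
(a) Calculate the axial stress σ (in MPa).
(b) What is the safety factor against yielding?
(a) Axial stress σ = P/A. Convert P = 30 kN = 30000 N.
  σ = 30000 / 0.0032 = 9.375 × 10⁶ Pa = 9.375 MPa
(b) Safety factor SF = σ_y/σ = 350 / 9.375 = 37.33
Final answer: (a) σ = 9.375 MPa, (b) SF = 37.33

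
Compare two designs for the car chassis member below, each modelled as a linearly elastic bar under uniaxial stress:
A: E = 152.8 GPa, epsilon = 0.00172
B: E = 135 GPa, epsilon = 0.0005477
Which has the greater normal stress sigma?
Model: a linearly elastic bar under uniaxial stress, so sigma = E·epsilon (SI units).
  A: sigma = (1.528 × 10¹¹) × 0.00172 = 2.628 × 10⁸ Pa = 262.8 MPa
  B: sigma = (1.35 × 10¹¹) × 0.0005477 = 7.394 × 10⁷ Pa = 73.94 MPa
262.8 MPa > 73.94 MPa, so A is larger.
Final answer: A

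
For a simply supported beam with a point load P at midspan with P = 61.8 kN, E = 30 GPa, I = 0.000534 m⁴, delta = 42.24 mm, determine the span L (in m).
Model: a simply supported beam with a point load P at midspan, so delta = (P·L^3) / (48·E·I).
Solve for L: L = ((48·delta·E·I) / P)^(1/3).
Convert to SI units:
  P = 61.8 kN = 61800 N
  E = 30 GPa = 3 × 10¹⁰ Pa
  delta = 42.24 mm = 0.04224 m
Substitute:
  L = ((48 × 0.04224 × (3 × 10¹⁰) × 0.000534) / 61800)^(1/3)
  L = 8.07 m
Final answer: L = 8.07 m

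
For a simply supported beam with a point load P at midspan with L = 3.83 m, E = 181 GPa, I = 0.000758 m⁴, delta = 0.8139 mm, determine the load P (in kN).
Model: a simply supported beam with a point load P at midspan, so delta = (P·L^3) / (48·E·I).
Solve for P: P = (48·delta·E·I) / L^3.
Convert to SI units:
  E = 181 GPa = 1.81 × 10¹¹ Pa
  delta = 0.8139 mm = 0.0008139 m
Substitute:
  P = (48 × 0.0008139 × (1.81 × 10¹¹) × 0.000758) / 3.83^3
  P = 95400 N
Convert: P = 95400 N = 95.4 kN
Final answer: P = 95.4 kN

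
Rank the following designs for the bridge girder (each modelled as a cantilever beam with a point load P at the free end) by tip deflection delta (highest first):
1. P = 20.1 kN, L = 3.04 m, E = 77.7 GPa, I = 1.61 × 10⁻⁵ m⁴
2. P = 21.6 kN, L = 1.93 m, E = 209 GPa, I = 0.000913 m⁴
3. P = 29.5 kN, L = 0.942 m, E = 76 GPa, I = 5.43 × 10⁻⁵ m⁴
Model: a cantilever beam with a point load P at the free end, so delta = (P·L^3) / (3·E·I) (SI units).
  Case 1: delta = (20100 × 3.04^3) / (3 × (7.77 × 10¹⁰) × (1.61 × 10⁻⁵)) = 0.1505 m = 150.5 mm
  Case 2: delta = (21600 × 1.93^3) / (3 × (2.09 × 10¹¹) × 0.000913) = 0.0002713 m = 0.2713 mm
  Case 3: delta = (29500 × 0.942^3) / (3 × (7.6 × 10¹⁰) × (5.43 × 10⁻⁵)) = 0.001992 m = 1.992 mm
Ordering: 150.5 mm (case 1) > 1.992 mm (case 3) > 0.2713 mm (case 2)
Final answer: 1, 3, 2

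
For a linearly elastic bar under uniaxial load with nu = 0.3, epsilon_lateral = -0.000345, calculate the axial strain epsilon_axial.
Model: a linearly elastic bar under uniaxial load, so epsilon_lateral = -nu·epsilon_axial.
Solve for epsilon_axial: epsilon_axial = -epsilon_lateral / nu.
Substitute:
  epsilon_axial = -(-0.000345) / 0.3
  epsilon_axial = 0.00115
Final answer: epsilon_axial = 0.00115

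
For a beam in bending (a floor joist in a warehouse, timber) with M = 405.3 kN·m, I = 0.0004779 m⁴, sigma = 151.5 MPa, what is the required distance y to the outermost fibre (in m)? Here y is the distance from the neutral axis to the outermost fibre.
Model: a beam in bending, so sigma = (M·y) / I.
Solve for y: y = (sigma·I) / M.
Convert to SI units:
  M = 405.3 kN·m = 405300 N·m
  sigma = 151.5 MPa = 1.515 × 10⁸ Pa
Substitute:
  y = ((1.515 × 10⁸) × 0.0004779) / 405300
  y = 0.1786 m
Final answer: y = 0.1786 m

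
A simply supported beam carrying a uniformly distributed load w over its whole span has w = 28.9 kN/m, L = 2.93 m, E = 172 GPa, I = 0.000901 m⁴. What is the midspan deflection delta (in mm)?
Model: a simply supported beam carrying a uniformly distributed load w over its whole span, so delta = (5·w·L^4) / (384·E·I).
Convert to SI units:
  w = 28.9 kN/m = 28900 N/m
  E = 172 GPa = 1.72 × 10¹¹ Pa
Substitute:
  delta = (5 × 28900 × 2.93^4) / (384 × (1.72 × 10¹¹) × 0.000901)
  delta = 0.000179 m
Convert: delta = 0.000179 m = 0.179 mm
Final answer: delta = 0.179 mm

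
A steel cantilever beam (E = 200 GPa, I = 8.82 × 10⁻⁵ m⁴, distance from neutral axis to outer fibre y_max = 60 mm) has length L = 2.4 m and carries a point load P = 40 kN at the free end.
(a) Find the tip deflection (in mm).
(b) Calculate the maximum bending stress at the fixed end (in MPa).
(a) Tip deflection of a cantilever with an end point load: δ = P·L^3 / (3·E·I). Convert P = 40 kN = 40000 N, E = 200 GPa = 2 × 10¹¹ Pa.
  δ = (40000 × 2.4^3) / (3 × (2 × 10¹¹) × (8.82 × 10⁻⁵)) = 0.01045 m = 10.45 mm
(b) Maximum bending moment at the fixed end: M = P·L = 40000 × 2.4 = 96000 N·m. Convert y_max = 60 mm = 0.06 m.
  σ = M·y_max / I = (96000 × 0.06) / (8.82 × 10⁻⁵) = 6.531 × 10⁷ Pa = 65.31 MPa
Final answer: (a) δ = 10.45 mm, (b) σ = 65.31 MPa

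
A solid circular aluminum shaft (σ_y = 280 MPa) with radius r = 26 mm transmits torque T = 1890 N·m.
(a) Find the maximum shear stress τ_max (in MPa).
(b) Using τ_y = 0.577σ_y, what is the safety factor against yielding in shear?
(a) For a solid circular shaft, τ_max = T·r/J with J = π·r^4/2, i.e. τ_max = 2·T / (π·r^3). Convert r = 26 mm = 0.026 m.
  τ_max = (2 × 1890) / (π × 0.026^3) = 6.846 × 10⁷ Pa = 68.46 MPa
(b) τ_y = 0.577 × 280 = 161.56 MPa
  SF = τ_y/τ_max = 161.56 / 68.46 = 2.36
Final answer: (a) τ_max = 68.46 MPa, (b) SF = 2.36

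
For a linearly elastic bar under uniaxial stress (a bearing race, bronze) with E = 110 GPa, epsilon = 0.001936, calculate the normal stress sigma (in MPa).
Model: a linearly elastic bar under uniaxial stress, so epsilon = sigma / E.
Solve for sigma: sigma = epsilon·E.
Convert to SI units:
  E = 110 GPa = 1.1 × 10¹¹ Pa
Substitute:
  sigma = 0.001936 × (1.1 × 10¹¹)
  sigma = 2.13 × 10⁸ Pa
Convert: sigma = 2.13 × 10⁸ Pa = 213 MPa
Final answer: sigma = 213 MPa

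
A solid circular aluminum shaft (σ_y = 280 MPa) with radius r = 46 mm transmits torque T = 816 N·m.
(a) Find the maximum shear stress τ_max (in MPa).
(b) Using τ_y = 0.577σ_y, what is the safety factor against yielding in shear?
(a) For a solid circular shaft, τ_max = T·r/J with J = π·r^4/2, i.e. τ_max = 2·T / (π·r^3). Convert r = 46 mm = 0.046 m.
  τ_max = (2 × 816) / (π × 0.046^3) = 5.337 × 10⁶ Pa = 5.337 MPa
(b) τ_y = 0.577 × 280 = 161.56 MPa
  SF = τ_y/τ_max = 161.56 / 5.337 = 30.27
Final answer: (a) τ_max = 5.337 MPa, (b) SF = 30.27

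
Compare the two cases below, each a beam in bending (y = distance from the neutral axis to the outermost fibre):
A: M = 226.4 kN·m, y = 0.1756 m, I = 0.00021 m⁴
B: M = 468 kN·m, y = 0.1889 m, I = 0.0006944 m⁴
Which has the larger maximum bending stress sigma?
Model: a beam in bending (y = distance from the neutral axis to the outermost fibre), so sigma = (M·y) / I (SI units).
  A: sigma = (226400 × 0.1756) / 0.00021 = 1.893 × 10⁸ Pa = 189.3 MPa
  B: sigma = (468000 × 0.1889) / 0.0006944 = 1.273 × 10⁸ Pa = 127.3 MPa
189.3 MPa > 127.3 MPa, so A is larger.
Final answer: A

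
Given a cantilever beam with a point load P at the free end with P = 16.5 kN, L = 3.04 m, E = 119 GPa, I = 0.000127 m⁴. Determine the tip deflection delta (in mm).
Model: a cantilever beam with a point load P at the free end, so delta = (P·L^3) / (3·E·I).
Convert to SI units:
  P = 16.5 kN = 16500 N
  E = 119 GPa = 1.19 × 10¹¹ Pa
Substitute:
  delta = (16500 × 3.04^3) / (3 × (1.19 × 10¹¹) × 0.000127)
  delta = 0.01022 m
Convert: delta = 0.01022 m = 10.22 mm
Final answer: delta = 10.22 mm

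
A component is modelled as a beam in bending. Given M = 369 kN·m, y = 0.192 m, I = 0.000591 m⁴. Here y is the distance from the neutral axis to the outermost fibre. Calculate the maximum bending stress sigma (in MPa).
Model: a beam in bending, so sigma = (M·y) / I.
Convert to SI units:
  M = 369 kN·m = 369000 N·m
Substitute:
  sigma = (369000 × 0.192) / 0.000591
  sigma = 1.199 × 10⁸ Pa
Convert: sigma = 1.199 × 10⁸ Pa = 119.9 MPa
Final answer: sigma = 119.9 MPa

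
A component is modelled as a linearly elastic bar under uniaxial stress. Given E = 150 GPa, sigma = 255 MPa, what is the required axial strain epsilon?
Model: a linearly elastic bar under uniaxial stress, so sigma = E·epsilon.
Solve for epsilon: epsilon = sigma / E.
Convert to SI units:
  E = 150 GPa = 1.5 × 10¹¹ Pa
  sigma = 255 MPa = 2.55 × 10⁸ Pa
Substitute:
  epsilon = (2.55 × 10⁸) / (1.5 × 10¹¹)
  epsilon = 0.0017
Final answer: epsilon = 0.0017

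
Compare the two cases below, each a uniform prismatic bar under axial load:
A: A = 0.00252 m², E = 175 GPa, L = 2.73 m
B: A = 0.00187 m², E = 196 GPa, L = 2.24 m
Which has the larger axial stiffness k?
Model: a uniform prismatic bar under axial load, so k = (A·E) / L (SI units).
  A: k = (0.00252 × (1.75 × 10¹¹)) / 2.73 = 1.615 × 10⁸ N/m = 161.5 MN/m
  B: k = (0.00187 × (1.96 × 10¹¹)) / 2.24 = 1.636 × 10⁸ N/m = 163.6 MN/m
163.6 MN/m > 161.5 MN/m, so B is larger.
Final answer: B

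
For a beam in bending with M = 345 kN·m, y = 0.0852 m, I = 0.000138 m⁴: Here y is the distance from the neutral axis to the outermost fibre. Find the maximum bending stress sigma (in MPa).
Model: a beam in bending, so sigma = (M·y) / I.
Convert to SI units:
  M = 345 kN·m = 345000 N·m
Substitute:
  sigma = (345000 × 0.0852) / 0.000138
  sigma = 2.13 × 10⁸ Pa
Convert: sigma = 2.13 × 10⁸ Pa = 213 MPa
Final answer: sigma = 213 MPa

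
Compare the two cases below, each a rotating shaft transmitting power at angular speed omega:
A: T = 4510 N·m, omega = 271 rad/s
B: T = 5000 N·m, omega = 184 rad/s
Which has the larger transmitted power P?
Model: a rotating shaft transmitting power at angular speed omega, so P = T·omega (SI units).
  A: P = 4510 × 271 = 1.222 × 10⁶ W = 1222 kW
  B: P = 5000 × 184 = 920000 W = 920 kW
1222 kW > 920 kW, so A is larger.
Final answer: A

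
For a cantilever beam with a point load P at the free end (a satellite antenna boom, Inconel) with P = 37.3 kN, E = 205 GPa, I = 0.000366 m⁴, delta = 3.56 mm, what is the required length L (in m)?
Model: a cantilever beam with a point load P at the free end, so delta = (P·L^3) / (3·E·I).
Solve for L: L = ((3·delta·E·I) / P)^(1/3).
Convert to SI units:
  P = 37.3 kN = 37300 N
  E = 205 GPa = 2.05 × 10¹¹ Pa
  delta = 3.56 mm = 0.00356 m
Substitute:
  L = ((3 × 0.00356 × (2.05 × 10¹¹) × 0.000366) / 37300)^(1/3)
  L = 2.78 m
Final answer: L = 2.78 m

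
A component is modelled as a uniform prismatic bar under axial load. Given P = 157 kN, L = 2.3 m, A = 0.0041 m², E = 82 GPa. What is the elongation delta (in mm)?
Model: a uniform prismatic bar under axial load, so delta = (P·L) / (A·E).
Convert to SI units:
  P = 157 kN = 157000 N
  E = 82 GPa = 8.2 × 10¹⁰ Pa
Substitute:
  delta = (157000 × 2.3) / (0.0041 × (8.2 × 10¹⁰))
  delta = 0.001074 m
Convert: delta = 0.001074 m = 1.074 mm
Final answer: delta = 1.074 mm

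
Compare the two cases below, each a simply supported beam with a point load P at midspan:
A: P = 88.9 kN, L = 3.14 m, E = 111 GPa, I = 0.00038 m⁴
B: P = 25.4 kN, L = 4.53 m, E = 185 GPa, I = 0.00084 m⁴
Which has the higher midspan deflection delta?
Model: a simply supported beam with a point load P at midspan, so delta = (P·L^3) / (48·E·I) (SI units).
  A: delta = (88900 × 3.14^3) / (48 × (1.11 × 10¹¹) × 0.00038) = 0.001359 m = 1.359 mm
  B: delta = (25400 × 4.53^3) / (48 × (1.85 × 10¹¹) × 0.00084) = 0.0003165 m = 0.3165 mm
1.359 mm > 0.3165 mm, so A is larger.
Final answer: A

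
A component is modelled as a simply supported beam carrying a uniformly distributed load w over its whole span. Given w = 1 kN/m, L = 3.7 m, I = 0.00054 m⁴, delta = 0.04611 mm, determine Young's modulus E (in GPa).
Model: a simply supported beam carrying a uniformly distributed load w over its whole span, so delta = (5·w·L^4) / (384·E·I).
Solve for E: E = (5·w·L^4) / (384·delta·I).
Convert to SI units:
  w = 1 kN/m = 1000 N/m
  delta = 0.04611 mm = 4.611 × 10⁻⁵ m
Substitute:
  E = (5 × 1000 × 3.7^4) / (384 × (4.611 × 10⁻⁵) × 0.00054)
  E = 9.801 × 10¹⁰ Pa
Convert: E = 9.801 × 10¹⁰ Pa = 98.01 GPa
Final answer: E = 98.01 GPa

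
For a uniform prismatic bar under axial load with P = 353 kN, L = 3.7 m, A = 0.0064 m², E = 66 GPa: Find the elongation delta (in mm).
Model: a uniform prismatic bar under axial load, so delta = (P·L) / (A·E).
Convert to SI units:
  P = 353 kN = 353000 N
  E = 66 GPa = 6.6 × 10¹⁰ Pa
Substitute:
  delta = (353000 × 3.7) / (0.0064 × (6.6 × 10¹⁰))
  delta = 0.003092 m
Convert: delta = 0.003092 m = 3.092 mm
Final answer: delta = 3.092 mm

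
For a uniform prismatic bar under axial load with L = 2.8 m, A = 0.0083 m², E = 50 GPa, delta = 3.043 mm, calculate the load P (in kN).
Model: a uniform prismatic bar under axial load, so delta = (P·L) / (A·E).
Solve for P: P = (delta·A·E) / L.
Convert to SI units:
  E = 50 GPa = 5 × 10¹⁰ Pa
  delta = 3.043 mm = 0.003043 m
Substitute:
  P = (0.003043 × 0.0083 × (5 × 10¹⁰)) / 2.8
  P = 451000 N
Convert: P = 451000 N = 451 kN
Final answer: P = 451 kN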